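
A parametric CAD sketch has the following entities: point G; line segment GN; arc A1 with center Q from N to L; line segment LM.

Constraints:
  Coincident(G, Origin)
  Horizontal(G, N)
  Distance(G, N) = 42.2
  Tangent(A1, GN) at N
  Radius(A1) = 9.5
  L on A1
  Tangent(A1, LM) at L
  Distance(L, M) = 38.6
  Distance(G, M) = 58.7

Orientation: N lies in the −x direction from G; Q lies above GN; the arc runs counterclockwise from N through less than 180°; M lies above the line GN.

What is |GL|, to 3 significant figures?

34.1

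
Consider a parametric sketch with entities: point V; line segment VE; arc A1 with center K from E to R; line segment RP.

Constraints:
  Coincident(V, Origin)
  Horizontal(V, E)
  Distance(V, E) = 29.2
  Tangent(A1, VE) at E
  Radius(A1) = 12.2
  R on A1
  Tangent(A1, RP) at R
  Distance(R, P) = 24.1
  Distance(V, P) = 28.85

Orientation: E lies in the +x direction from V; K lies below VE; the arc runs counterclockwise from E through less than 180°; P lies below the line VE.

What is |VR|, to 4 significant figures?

19.52

V is at the origin; V and E share the same y with |VE| = 29.2 and E on the +x side, so E = (29.20, 0.000). Tangency of A1 to VE means the radius KE is perpendicular to VE, so K = E + (0, -12.2) = (29.20, -12.20). Since KR ⟂ RP (tangency), |KP| = √(12.2² + 24.1²) = 27.01 regardless of where R sits on A1. So P lies on both circle(V, 28.85) and circle(K, 27.01); the below-VE intersection is P = (7.239, -27.93). R is the foot of the tangent from P: R = (18.38, -6.559).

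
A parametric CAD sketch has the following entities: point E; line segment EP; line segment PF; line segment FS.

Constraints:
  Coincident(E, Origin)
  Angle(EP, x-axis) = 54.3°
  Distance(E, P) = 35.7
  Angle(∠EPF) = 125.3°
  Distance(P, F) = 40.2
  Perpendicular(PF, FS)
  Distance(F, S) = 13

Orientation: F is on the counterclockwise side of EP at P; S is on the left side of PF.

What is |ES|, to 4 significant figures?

62.93

E is at the origin; EP runs at 54.3° with length 35.7, so P = 35.7·(cos 54.3°, sin 54.3°) = (20.83, 28.99). ∠EPF = 125.3°, so PF runs at 54.3° + (180° − 125.3°) = 109.0° from the x-axis; with |PF| = 40.2, F = P + 40.2·(cos 109.0°, sin 109.0°) = (7.745, 67.00). PF ⟂ FS; with |FS| = 13.0 on the left of PF, S = F + 13.0·(-0.9455, -0.3256) = (-4.547, 62.77). Then |ES| = |S − E| = 62.93.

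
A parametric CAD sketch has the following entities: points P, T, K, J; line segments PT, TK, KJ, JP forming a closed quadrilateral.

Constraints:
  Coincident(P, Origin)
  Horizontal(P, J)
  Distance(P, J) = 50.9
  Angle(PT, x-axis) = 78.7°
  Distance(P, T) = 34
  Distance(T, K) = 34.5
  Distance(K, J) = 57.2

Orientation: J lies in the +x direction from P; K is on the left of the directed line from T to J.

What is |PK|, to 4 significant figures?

64.23

P is at the origin; PJ is horizontal with |PJ| = 50.9 and J in +x, so J = (50.9, 0). PT runs at 78.7° with |PT| = 34.0, so T = (6.662, 33.34). K is determined by |TK| = 34.5 and |KJ| = 57.2 together: it lies at the intersection of circle(T, 34.5) and circle(J, 57.2). With |TJ| = 55.39, the foot of the radical line on TJ is 8.909 from T and the perpendicular offset is √(34.5² − 8.909²) = 33.33. Taking the left-of-TJ solution: K = (33.84, 54.60).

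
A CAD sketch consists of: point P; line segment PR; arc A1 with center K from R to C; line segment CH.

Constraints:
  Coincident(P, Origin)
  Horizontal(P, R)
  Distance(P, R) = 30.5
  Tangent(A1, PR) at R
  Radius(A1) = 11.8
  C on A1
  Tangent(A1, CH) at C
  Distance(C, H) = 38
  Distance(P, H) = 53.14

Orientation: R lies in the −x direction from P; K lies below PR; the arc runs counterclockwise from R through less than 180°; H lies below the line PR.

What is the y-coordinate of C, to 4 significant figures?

-18.51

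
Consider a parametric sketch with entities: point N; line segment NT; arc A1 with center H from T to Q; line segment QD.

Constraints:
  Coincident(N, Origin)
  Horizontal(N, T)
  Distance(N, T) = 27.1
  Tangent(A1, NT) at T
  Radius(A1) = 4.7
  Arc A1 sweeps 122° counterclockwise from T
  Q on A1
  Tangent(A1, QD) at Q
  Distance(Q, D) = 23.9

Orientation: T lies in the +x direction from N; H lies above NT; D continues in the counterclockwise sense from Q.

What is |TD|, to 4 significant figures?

28.80

N is at the origin; NT is horizontal with |NT| = 27.1 and T on the +x side, so T = (27.10, 0.000). The tangent condition forces HT to be normal to NT, so H = T + (0, 4.7) = (27.10, 4.700). On A1, T sits at bearing -90° from H; a 122° counterclockwise sweep puts Q at bearing 32°, so Q = H + 4.7·(cos 32°, sin 32°) = (31.09, 7.191). Since A1 is tangent to QD there, HQ ⟂ QD, so QD runs along (−sin 32°, cos 32°); with |QD| = 23.9, D = (18.42, 27.46). Then |TD| = |D − T| = 28.80.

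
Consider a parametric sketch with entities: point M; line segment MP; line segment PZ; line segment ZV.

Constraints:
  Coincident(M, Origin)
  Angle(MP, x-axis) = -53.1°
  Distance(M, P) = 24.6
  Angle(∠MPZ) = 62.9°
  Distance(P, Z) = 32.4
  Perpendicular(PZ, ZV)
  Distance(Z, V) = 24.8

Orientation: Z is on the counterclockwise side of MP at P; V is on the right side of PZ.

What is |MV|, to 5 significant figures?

51.283

M is at the origin; MP runs at -53.1° with length 24.6, so P = 24.6·(cos -53.1°, sin -53.1°) = (14.770, -19.672). ∠MPZ = 62.9°, so PZ runs at -53.1° + (180° − 62.9°) = 64.000° from the x-axis; with |PZ| = 32.4, Z = P + 32.4·(cos 64.000°, sin 64.000°) = (28.974, 9.4487). PZ ⟂ ZV; with |ZV| = 24.8 on the right of PZ, V = Z + 24.8·(0.89879, -0.43837) = (51.264, -1.4229). Then |MV| = |V − M| = 51.283.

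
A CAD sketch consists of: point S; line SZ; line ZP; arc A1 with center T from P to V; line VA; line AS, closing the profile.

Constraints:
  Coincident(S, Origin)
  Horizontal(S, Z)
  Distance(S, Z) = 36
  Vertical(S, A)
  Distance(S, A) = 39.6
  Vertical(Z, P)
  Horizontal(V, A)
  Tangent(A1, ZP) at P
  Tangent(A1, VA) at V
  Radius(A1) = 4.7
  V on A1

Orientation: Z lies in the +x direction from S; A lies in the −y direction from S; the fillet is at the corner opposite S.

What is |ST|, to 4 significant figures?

46.88

S and A share the same x with |SA| = 39.6 and A on the −y side, so A = (0.000, -39.60). The virtual corner opposite S is at (36.00, -39.60). A1 meets ZP tangentially, so TP is at right angles to ZP and tangency of A1 to VA means the radius TV is perpendicular to VA, with radius 4.7, so the center T sits 4.7 in from both sides at T = (31.30, -34.90). Then |ST| = |T − S| = 46.88.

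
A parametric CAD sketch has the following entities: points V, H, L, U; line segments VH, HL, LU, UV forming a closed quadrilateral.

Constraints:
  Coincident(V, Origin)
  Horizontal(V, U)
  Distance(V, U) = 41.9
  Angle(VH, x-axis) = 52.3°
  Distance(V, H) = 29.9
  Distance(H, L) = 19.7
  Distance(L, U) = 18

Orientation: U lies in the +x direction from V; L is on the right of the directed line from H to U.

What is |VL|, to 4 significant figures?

25.11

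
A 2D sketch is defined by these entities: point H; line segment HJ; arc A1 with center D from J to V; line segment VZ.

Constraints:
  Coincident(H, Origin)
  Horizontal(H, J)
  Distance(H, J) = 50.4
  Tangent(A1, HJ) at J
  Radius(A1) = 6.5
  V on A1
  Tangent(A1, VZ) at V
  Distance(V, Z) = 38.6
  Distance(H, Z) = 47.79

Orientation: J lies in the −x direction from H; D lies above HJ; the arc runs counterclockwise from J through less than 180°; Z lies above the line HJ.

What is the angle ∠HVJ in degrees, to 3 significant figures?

143°

Checks: |DV| = 6.500 ✓; ∠(DV, VZ) = 90.00° ✓; |VZ| = 38.60 ✓; |HZ| = 47.79 ✓.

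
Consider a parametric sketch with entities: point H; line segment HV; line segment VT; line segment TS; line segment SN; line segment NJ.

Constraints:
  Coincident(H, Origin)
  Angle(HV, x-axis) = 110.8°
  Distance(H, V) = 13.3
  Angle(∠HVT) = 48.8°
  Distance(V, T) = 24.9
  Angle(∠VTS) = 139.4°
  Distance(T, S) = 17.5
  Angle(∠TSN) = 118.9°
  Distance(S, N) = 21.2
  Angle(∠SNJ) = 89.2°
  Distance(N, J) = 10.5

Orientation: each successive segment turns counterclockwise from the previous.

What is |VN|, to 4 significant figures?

46.71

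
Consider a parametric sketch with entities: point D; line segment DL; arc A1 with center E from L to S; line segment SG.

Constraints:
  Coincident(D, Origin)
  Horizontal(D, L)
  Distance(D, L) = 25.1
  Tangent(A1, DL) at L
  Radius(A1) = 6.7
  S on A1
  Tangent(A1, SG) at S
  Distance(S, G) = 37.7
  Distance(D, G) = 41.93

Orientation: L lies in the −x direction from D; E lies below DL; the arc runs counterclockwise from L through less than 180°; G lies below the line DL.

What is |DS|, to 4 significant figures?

32.32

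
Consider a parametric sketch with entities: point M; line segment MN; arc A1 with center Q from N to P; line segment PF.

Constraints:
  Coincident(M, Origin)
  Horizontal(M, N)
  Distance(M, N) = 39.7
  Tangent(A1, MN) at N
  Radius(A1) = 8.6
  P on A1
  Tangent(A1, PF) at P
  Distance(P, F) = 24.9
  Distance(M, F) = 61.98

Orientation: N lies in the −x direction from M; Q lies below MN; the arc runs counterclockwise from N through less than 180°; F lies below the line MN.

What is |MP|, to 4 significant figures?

48.53

Checks: |QP| = 8.600 ✓; ∠(QP, PF) = 90.00° ✓; |PF| = 24.90 ✓; |MF| = 61.98 ✓.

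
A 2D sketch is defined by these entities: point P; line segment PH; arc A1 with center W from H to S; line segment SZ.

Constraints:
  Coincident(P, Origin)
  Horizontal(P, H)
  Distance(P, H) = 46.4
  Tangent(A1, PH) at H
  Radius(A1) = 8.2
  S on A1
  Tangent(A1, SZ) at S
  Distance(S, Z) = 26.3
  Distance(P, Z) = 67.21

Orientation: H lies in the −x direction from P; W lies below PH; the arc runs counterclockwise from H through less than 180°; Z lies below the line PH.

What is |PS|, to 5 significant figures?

54.937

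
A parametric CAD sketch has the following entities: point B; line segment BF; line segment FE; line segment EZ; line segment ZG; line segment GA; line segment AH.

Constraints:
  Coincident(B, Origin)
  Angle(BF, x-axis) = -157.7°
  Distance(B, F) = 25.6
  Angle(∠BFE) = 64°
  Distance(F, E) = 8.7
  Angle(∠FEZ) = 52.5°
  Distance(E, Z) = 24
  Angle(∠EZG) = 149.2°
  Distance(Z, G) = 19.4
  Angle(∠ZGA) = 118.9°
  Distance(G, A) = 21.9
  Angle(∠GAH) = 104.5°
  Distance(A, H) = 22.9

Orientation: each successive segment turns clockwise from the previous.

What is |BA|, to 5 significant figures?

53.168

B is at the origin; BF runs at -157.7° with length 25.6, so F = (-23.685, -9.7141). ∠BFE = 64.0° gives FE at 86.300° from the x-axis; with |FE| = 8.7, E = (-23.124, -1.0322). ∠FEZ = 52.5° gives EZ at -41.200° from the x-axis; with |EZ| = 24.0, Z = (-5.0660, -16.841). ∠EZG = 149.2° gives ZG at -72.000° from the x-axis; with |ZG| = 19.4, G = (0.92895, -35.291). ∠ZGA = 118.9° gives GA at -133.10° from the x-axis; with |GA| = 21.9, A = (-14.035, -51.282). Then |BA| = |A − B| = 53.168.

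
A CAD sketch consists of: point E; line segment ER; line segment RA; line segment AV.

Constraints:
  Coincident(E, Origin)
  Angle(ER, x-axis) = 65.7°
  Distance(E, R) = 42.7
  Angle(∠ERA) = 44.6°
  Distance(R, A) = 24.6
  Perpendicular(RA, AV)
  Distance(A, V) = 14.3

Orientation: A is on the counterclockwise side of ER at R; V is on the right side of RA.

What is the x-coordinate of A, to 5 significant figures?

-5.3790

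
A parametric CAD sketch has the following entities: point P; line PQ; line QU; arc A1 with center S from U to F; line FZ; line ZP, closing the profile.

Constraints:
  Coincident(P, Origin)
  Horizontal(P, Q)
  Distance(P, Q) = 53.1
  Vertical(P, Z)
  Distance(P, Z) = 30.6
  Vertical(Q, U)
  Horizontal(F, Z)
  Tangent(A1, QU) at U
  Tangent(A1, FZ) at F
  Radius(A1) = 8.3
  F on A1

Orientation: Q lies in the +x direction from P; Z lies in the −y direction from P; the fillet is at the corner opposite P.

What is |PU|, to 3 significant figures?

57.6

The virtual corner opposite P is at (53.1, -30.6). The tangent condition forces SU to be normal to QU and since A1 is tangent to FZ there, SF ⟂ FZ, with radius 8.3, so the center S sits 8.3 in from both sides at S = (44.8, -22.3). That places the tangent points at U = (53.1, -22.3) on QU and F = (44.8, -30.6) on FZ. Then |PU| = |U − P| = 57.6.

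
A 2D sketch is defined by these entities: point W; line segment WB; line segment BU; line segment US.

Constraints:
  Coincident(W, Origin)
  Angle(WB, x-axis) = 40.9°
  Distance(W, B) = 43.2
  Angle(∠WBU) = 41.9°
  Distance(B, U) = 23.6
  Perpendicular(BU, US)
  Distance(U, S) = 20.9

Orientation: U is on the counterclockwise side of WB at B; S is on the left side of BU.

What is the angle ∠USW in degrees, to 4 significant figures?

132.9°

W is at the origin; WB runs at 40.9° with length 43.2, so B = 43.2·(cos 40.9°, sin 40.9°) = (32.65, 28.28). ∠WBU = 41.9°, so BU runs at 40.9° + (180° − 41.9°) = 179.0° from the x-axis; with |BU| = 23.6, U = B + 23.6·(cos 179.0°, sin 179.0°) = (9.056, 28.70). BU is perpendicular to US; with |US| = 20.9 on the left of BU, S = U + 20.9·(-0.01745, -0.9998) = (8.692, 7.800). Then cos ∠USW = SU·SW / (|SU||SW|), giving 132.9°.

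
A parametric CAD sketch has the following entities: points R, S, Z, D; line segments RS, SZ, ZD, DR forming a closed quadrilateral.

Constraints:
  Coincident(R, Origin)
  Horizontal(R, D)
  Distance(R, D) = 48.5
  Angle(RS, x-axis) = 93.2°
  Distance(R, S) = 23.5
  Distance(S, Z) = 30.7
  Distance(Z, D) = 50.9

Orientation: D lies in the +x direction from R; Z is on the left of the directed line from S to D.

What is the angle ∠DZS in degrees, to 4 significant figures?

80.76°

Checks: |SZ| = 30.70 ✓; |ZD| = 50.90 ✓.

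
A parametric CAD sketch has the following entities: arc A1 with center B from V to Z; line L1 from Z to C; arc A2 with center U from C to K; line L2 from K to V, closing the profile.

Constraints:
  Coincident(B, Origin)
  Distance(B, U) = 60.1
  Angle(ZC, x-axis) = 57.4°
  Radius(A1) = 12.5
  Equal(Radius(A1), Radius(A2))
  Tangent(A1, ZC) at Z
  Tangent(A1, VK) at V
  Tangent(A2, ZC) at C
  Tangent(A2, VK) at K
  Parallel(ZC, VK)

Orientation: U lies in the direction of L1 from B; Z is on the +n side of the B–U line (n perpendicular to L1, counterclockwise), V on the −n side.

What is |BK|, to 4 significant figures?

61.39

The slot axis is L1's direction at 57.4°, so u = (cos 57.4°, sin 57.4°) = (0.5388, 0.8425) and n = (−sin 57.4°, cos 57.4°) = (-0.8425, 0.5388). B is at the origin and U lies 60.1 along u from B, so U = 60.1·u = (32.38, 50.63). Tangency of A1 to both parallel lines with radius 12.5 puts Z and V at B ± 12.5·n: Z = (-10.53, 6.735), V = (10.53, -6.735). Equal radii place C and K the same way about U: C = U + 12.5·n = (21.85, 57.37), K = U − 12.5·n = (42.91, 43.90). Then |BK| = |K − B| = 61.39.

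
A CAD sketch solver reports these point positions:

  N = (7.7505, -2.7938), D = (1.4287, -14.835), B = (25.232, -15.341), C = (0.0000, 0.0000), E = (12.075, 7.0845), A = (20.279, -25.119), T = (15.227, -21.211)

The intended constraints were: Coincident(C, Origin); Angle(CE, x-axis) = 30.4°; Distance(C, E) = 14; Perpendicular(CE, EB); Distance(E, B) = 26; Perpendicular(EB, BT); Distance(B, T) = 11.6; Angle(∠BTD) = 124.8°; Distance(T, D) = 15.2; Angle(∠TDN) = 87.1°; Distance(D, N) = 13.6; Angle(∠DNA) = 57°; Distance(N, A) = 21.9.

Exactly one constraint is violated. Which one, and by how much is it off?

Distance(N, A) = 21.9 — off by 3.70.

C = (0.00, 0.00) ✓; CE at 30.40° ✓; |CE| = 14.00 ✓; ∠(CE, EB) = 90.00° ✓; |EB| = 26.00 ✓; ∠(EB, BT) = 90.00° ✓; |BT| = 11.60 ✓; ∠BTD = 124.8° ✓; |TD| = 15.20 ✓; ∠TDN = 87.10° ✓; |DN| = 13.60 ✓; ∠DNA = 57.00° ✓; |NA| = 25.60 ✗.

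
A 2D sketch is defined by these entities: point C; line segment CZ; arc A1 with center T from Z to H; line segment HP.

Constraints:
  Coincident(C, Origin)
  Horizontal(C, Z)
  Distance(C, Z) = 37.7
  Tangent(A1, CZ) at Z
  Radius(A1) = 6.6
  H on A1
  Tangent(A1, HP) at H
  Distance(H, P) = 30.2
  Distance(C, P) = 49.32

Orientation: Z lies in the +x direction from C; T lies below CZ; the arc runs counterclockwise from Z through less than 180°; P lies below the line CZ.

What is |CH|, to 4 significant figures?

31.87

C is at the origin; CZ is horizontal with |CZ| = 37.7 and Z on the +x side, so Z = (37.70, 0.000). Tangency of A1 to CZ means the radius TZ is perpendicular to CZ, so T = Z + (0, -6.6) = (37.70, -6.600). Since TH ⟂ HP (tangency), |TP| = √(6.6² + 30.2²) = 30.91 regardless of where H sits on A1. So P lies on both circle(C, 49.32) and circle(T, 30.91); the below-CZ intersection is P = (32.52, -37.08). H is the foot of the tangent from P: H = (31.11, -6.910).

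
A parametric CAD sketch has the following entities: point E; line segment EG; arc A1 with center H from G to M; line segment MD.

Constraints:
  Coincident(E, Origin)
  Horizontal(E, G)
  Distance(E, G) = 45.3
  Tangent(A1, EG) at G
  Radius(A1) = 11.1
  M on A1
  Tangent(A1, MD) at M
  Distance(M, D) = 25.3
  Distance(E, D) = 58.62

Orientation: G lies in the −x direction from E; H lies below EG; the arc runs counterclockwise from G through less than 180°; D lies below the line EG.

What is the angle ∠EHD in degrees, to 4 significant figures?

101.1°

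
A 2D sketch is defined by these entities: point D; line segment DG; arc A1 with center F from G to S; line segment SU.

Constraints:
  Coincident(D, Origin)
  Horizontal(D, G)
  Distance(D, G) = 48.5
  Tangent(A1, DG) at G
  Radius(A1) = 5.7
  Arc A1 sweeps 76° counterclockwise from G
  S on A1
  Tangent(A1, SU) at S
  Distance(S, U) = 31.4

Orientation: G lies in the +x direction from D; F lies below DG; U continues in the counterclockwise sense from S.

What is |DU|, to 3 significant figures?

49.6

D is at the origin; D and G share the same y with |DG| = 48.5 and G on the +x side, so G = (48.5, 0.00). Tangency of A1 to DG means the radius FG is perpendicular to DG, so F = G + (0, -5.7) = (48.5, -5.70). On A1, G sits at bearing 90° from F; a 76° counterclockwise sweep puts S at bearing 166°, so S = F + 5.7·(cos 166°, sin 166°) = (43.0, -4.32). A1 meets SU tangentially, so FS is at right angles to SU, so SU runs along (−sin 166°, cos 166°); with |SU| = 31.4, U = (35.4, -34.8). Then |DU| = |U − D| = 49.6.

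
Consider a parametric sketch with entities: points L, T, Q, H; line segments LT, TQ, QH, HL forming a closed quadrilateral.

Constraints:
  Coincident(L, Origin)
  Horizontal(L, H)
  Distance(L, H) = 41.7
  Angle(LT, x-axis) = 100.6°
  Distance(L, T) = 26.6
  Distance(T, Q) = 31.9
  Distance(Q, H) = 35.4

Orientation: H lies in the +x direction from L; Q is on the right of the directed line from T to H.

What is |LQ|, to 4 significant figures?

7.447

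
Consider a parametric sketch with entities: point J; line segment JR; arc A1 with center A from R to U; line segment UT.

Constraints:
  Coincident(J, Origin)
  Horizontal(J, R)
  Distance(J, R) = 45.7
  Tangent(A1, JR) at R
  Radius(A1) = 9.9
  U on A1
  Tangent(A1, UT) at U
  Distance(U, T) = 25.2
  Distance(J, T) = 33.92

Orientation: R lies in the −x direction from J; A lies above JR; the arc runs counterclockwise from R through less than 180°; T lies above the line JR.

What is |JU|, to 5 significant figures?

37.834

J is at the origin; J and R share the same y with |JR| = 45.7 and R on the −x side, so R = (-45.700, 0.0000). Since A1 is tangent to JR there, AR ⟂ JR, so A = R + (0, 9.9) = (-45.700, 9.9000). Since AU ⟂ UT (tangency), |AT| = √(9.9² + 25.2²) = 27.075 regardless of where U sits on A1. So T lies on both circle(J, 33.92) and circle(A, 27.075); the above-JR intersection is T = (-23.112, 24.827). U is the foot of the tangent from T: U = (-37.600, 4.2084).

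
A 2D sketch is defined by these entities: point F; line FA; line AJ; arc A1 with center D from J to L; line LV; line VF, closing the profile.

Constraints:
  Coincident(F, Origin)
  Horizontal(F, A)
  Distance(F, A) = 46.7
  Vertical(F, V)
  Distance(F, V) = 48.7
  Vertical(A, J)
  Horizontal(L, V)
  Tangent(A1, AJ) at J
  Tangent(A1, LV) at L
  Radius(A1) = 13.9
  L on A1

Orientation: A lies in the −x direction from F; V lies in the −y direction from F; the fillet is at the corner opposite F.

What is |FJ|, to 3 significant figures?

58.2

F is at the origin; F and A share the same y with |FA| = 46.7 and A on the −x side, so A = (-46.7, 0.00). F and V share the same x with |FV| = 48.7 and V on the −y side, so V = (0.00, -48.7). The virtual corner opposite F is at (-46.7, -48.7). The tangent condition forces DJ to be normal to AJ and since A1 is tangent to LV there, DL ⟂ LV, with radius 13.9, so the center D sits 13.9 in from both sides at D = (-32.8, -34.8). That places the tangent points at J = (-46.7, -34.8) on AJ and L = (-32.8, -48.7) on LV. Then |FJ| = |J − F| = 58.2.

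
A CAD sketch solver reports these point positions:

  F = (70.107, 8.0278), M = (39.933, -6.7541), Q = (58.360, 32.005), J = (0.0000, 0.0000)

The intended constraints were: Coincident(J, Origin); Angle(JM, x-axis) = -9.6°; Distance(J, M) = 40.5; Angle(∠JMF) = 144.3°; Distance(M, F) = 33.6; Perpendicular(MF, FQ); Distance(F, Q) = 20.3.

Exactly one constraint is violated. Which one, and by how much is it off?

Distance(F, Q) = 20.3 — off by 6.40.

J = (0.00, 0.00) ✓; JM at -9.600° ✓; |JM| = 40.50 ✓; ∠JMF = 144.3° ✓; |MF| = 33.60 ✓; ∠(MF, FQ) = 90.00° ✓; |FQ| = 26.70 ✗.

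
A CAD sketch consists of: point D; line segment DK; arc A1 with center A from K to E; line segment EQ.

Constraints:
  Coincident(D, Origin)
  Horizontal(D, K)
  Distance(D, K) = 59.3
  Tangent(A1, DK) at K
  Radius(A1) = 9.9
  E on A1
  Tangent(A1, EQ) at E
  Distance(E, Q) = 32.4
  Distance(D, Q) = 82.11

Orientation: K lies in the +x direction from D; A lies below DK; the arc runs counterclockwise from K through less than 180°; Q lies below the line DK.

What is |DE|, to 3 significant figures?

53.7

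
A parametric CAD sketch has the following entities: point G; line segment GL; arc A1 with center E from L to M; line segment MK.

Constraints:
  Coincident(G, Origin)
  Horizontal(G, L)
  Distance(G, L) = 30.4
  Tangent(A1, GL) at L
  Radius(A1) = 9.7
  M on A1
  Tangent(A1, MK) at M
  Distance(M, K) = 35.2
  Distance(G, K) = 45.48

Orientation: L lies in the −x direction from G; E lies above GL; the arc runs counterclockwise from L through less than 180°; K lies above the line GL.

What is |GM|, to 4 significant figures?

22.36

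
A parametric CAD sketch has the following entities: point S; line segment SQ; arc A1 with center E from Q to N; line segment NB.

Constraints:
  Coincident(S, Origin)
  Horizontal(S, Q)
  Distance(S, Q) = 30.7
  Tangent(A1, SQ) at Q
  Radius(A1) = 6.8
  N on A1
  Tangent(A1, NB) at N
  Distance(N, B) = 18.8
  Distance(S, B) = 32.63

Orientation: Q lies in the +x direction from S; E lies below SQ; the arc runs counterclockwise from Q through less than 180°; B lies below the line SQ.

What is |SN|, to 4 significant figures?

24.68

Checks: |EN| = 6.800 ✓; ∠(EN, NB) = 90.00° ✓; |NB| = 18.80 ✓; |SB| = 32.63 ✓.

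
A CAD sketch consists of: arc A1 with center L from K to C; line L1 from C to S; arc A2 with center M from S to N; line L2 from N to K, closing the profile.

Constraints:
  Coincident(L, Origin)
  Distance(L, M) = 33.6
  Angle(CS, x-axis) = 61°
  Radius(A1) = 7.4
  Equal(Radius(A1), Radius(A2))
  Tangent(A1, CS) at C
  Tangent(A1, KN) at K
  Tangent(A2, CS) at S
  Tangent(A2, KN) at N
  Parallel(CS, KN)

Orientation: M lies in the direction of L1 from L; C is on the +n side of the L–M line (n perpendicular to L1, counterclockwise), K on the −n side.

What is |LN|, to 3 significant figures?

34.4

The slot axis is L1's direction at 61.0°, so u = (cos 61.0°, sin 61.0°) = (0.485, 0.875) and n = (−sin 61.0°, cos 61.0°) = (-0.875, 0.485). L is at the origin and M lies 33.6 along u from L, so M = 33.6·u = (16.3, 29.4). Tangency of A1 to both parallel lines with radius 7.4 puts C and K at L ± 7.4·n: C = (-6.47, 3.59), K = (6.47, -3.59). Equal radii place S and N the same way about M: S = M + 7.4·n = (9.82, 33.0), N = M − 7.4·n = (22.8, 25.8). Then |LN| = |N − L| = 34.4.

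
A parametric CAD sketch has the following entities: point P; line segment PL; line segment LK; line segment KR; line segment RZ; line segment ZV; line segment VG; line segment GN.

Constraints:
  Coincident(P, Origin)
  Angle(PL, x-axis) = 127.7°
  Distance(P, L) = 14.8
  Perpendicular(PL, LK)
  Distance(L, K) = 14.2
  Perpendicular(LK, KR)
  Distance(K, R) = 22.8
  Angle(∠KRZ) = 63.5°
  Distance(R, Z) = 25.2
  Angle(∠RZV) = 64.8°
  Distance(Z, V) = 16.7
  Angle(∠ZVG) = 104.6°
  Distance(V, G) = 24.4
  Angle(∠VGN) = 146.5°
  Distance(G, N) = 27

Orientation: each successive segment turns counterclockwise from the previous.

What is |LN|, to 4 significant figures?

53.05

P is at the origin; PL runs at 127.7° with length 14.8, so L = (-9.051, 11.71). PL is perpendicular to LK, so LK runs at -142.3°; with |LK| = 14.2, K = (-20.29, 3.026). The perpendicularity gives KR at right angles to LK, so KR runs at -52.30°; with |KR| = 22.8, R = (-6.343, -15.01). ∠KRZ = 63.5° gives RZ at 64.20° from the x-axis; with |RZ| = 25.2, Z = (4.625, 7.675). ∠RZV = 64.8° gives ZV at 179.4° from the x-axis; with |ZV| = 16.7, V = (-12.07, 7.849). ∠ZVG = 104.6° gives VG at -105.2° from the x-axis; with |VG| = 24.4, G = (-18.47, -15.70). ∠VGN = 146.5° gives GN at -71.70° from the x-axis; with |GN| = 27.0, N = (-9.994, -41.33). Then |LN| = |N − L| = 53.05.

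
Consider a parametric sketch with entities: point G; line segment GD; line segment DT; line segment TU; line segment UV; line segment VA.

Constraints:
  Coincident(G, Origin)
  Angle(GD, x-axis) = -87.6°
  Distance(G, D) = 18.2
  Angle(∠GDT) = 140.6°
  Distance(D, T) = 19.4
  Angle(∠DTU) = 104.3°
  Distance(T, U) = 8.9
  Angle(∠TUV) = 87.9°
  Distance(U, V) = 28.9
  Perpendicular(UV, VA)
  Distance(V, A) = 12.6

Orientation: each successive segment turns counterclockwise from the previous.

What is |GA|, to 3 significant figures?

10.3

G is at the origin; GD runs at -87.6° with length 18.2, so D = (0.762, -18.2). ∠GDT = 140.6° gives DT at -48.2° from the x-axis; with |DT| = 19.4, T = (13.7, -32.6). ∠DTU = 104.3° gives TU at 27.5° from the x-axis; with |TU| = 8.9, U = (21.6, -28.5). ∠TUV = 87.9° gives UV at 120° from the x-axis; with |UV| = 28.9, V = (7.31, -3.41). UV ⟂ VA, so VA runs at -150°; with |VA| = 12.6, A = (-3.64, -9.63). Then |GA| = |A − G| = 10.3.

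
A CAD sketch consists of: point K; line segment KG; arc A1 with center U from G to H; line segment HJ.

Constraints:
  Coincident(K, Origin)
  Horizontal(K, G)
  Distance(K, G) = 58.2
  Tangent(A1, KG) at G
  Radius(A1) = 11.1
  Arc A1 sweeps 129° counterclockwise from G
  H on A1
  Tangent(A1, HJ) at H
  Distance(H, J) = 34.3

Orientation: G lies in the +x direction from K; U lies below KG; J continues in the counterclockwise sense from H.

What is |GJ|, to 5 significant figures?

46.581

K is at the origin; K and G share the same y with |KG| = 58.2 and G on the +x side, so G = (58.200, 0.0000). The tangent condition forces UG to be normal to KG, so U = G + (0, -11.1) = (58.200, -11.100). On A1, G sits at bearing 90° from U; a 129° counterclockwise sweep puts H at bearing 219°, so H = U + 11.1·(cos 219°, sin 219°) = (49.574, -18.085). Since A1 is tangent to HJ there, UH ⟂ HJ, so HJ runs along (−sin 219°, cos 219°); with |HJ| = 34.3, J = (71.159, -44.742). Then |GJ| = |J − G| = 46.581.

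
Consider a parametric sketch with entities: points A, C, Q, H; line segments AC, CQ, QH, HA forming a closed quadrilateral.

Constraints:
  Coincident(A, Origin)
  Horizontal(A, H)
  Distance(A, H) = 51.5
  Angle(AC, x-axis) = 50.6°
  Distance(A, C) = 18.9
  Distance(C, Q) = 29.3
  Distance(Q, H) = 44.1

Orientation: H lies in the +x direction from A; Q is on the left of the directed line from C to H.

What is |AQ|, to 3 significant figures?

48.2

Checks: |CQ| = 29.30 ✓; |QH| = 44.10 ✓.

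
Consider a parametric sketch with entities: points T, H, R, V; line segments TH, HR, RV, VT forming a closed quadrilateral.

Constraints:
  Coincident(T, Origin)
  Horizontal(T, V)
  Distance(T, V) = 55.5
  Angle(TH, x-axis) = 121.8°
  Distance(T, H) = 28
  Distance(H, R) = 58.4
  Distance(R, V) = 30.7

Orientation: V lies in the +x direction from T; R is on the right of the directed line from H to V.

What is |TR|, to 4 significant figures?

32.52

Checks: |HR| = 58.40 ✓; |RV| = 30.70 ✓.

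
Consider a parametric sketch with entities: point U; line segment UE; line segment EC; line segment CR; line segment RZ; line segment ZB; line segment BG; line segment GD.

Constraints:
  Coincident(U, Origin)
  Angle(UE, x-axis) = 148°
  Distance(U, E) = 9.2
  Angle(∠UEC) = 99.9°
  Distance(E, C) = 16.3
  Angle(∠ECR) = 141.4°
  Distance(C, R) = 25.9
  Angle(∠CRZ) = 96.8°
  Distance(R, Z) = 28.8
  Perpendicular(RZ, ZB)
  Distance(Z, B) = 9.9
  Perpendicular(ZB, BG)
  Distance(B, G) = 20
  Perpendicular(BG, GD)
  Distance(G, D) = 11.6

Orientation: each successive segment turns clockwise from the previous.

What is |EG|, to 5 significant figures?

29.852

U is at the origin; UE runs at 148.0° with length 9.2, so E = (-7.8020, 4.8753). ∠UEC = 99.9° gives EC at 67.900° from the x-axis; with |EC| = 16.3, C = (-1.6696, 19.978). ∠ECR = 141.4° gives CR at 29.300° from the x-axis; with |CR| = 25.9, R = (20.917, 32.653). ∠CRZ = 96.8° gives RZ at -53.900° from the x-axis; with |RZ| = 28.8, Z = (37.886, 9.3826). The perpendicularity gives ZB at right angles to RZ, so ZB runs at -143.90°; with |ZB| = 9.9, B = (29.887, 3.5495). ZB ⟂ BG, so BG runs at 126.10°; with |BG| = 20.0, G = (18.103, 19.709). Then |EG| = |G − E| = 29.852.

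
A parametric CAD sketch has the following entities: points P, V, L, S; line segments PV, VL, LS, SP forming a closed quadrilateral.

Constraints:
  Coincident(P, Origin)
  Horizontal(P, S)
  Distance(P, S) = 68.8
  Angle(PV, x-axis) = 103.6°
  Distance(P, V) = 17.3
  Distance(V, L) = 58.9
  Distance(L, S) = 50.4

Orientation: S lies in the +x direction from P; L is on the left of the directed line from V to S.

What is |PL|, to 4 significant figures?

65.71

Checks: |VL| = 58.90 ✓; |LS| = 50.40 ✓.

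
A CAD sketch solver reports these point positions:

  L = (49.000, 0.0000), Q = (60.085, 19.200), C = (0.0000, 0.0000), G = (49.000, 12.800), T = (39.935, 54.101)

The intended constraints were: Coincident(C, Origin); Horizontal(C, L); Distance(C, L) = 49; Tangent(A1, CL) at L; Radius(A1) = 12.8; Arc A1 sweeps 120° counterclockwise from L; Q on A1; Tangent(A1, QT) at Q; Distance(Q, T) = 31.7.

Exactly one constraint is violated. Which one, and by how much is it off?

Distance(Q, T) = 31.7 — off by 8.60.

C = (0.00, 0.00) ✓; C.y = 0.00, L.y = 0.00 ✓; |CL| = 49.00 ✓; ∠(GL, LC) = 90.00° ✓; |GL| = 12.80 ✓; bearing(G→Q) − bearing(G→L) = 120.0° ✓; |GQ| = 12.80 ✓; ∠(GQ, QT) = 90.00° ✓; |QT| = 40.30 ✗.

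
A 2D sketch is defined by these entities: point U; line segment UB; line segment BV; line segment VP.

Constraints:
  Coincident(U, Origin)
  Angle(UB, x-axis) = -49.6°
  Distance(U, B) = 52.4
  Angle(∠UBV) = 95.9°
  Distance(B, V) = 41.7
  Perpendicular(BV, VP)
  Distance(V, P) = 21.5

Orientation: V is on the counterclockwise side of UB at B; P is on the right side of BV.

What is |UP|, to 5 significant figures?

87.392

∠UBV = 95.9°, so BV runs at -49.6° + (180° − 95.9°) = 34.500° from the x-axis; with |BV| = 41.7, V = B + 41.7·(cos 34.500°, sin 34.500°) = (68.328, -16.285). The perpendicularity gives VP at right angles to BV; with |VP| = 21.5 on the right of BV, P = V + 21.5·(0.56641, -0.82413) = (80.505, -34.004). Then |UP| = |P − U| = 87.392.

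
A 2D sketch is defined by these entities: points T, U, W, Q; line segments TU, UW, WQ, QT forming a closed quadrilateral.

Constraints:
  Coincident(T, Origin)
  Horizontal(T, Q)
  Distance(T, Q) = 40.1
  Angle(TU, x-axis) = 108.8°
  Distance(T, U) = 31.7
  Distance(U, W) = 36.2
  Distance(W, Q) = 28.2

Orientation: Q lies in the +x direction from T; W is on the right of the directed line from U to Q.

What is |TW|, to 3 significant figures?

12.0

T is at the origin; T and Q share the same y with |TQ| = 40.1 and Q in +x, so Q = (40.1, 0). TU runs at 108.8° with |TU| = 31.7, so U = (-10.2, 30.0). W is determined by |UW| = 36.2 and |WQ| = 28.2 together: it lies at the intersection of circle(U, 36.2) and circle(Q, 28.2). With |UQ| = 58.6, the foot of the radical line on UQ is 33.7 from U and the perpendicular offset is √(36.2² − 33.7²) = 13.2. Taking the right-of-UQ solution: W = (11.9, 1.38).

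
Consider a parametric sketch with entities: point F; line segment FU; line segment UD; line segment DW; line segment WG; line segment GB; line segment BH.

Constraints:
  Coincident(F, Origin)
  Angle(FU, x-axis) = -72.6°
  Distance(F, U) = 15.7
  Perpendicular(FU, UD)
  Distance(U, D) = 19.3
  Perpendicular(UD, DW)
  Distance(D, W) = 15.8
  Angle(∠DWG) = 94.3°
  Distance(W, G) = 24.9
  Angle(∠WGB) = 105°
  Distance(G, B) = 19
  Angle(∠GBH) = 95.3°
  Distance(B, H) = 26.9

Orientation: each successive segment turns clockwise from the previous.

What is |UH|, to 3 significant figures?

17.1

F is at the origin; FU runs at -72.6° with length 15.7, so U = (4.69, -15.0). FU ⟂ UD, so UD runs at -163°; with |UD| = 19.3, D = (-13.7, -20.8). The perpendicularity gives DW at right angles to UD, so DW runs at 107°; with |DW| = 15.8, W = (-18.4, -5.68). ∠DWG = 94.3° gives WG at 21.7° from the x-axis; with |WG| = 24.9, G = (4.69, 3.53). ∠WGB = 105.0° gives GB at -53.3° from the x-axis; with |GB| = 19.0, B = (16.0, -11.7). ∠GBH = 95.3° gives BH at -138° from the x-axis; with |BH| = 26.9, H = (-3.95, -29.7). Then |UH| = |H − U| = 17.1.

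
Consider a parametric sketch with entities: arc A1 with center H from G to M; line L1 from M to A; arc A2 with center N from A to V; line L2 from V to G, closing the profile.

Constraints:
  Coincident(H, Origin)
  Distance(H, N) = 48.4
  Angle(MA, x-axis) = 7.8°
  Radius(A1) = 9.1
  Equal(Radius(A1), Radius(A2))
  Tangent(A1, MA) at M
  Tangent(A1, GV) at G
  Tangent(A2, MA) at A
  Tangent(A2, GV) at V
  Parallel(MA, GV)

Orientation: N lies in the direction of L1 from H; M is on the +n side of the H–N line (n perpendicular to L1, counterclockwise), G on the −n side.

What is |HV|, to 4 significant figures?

49.25

Tangency of A1 to both parallel lines with radius 9.1 puts M and G at H ± 9.1·n: M = (-1.235, 9.016), G = (1.235, -9.016). Equal radii place A and V the same way about N: A = N + 9.1·n = (46.72, 15.58), V = N − 9.1·n = (49.19, -2.447). Then |HV| = |V − H| = 49.25.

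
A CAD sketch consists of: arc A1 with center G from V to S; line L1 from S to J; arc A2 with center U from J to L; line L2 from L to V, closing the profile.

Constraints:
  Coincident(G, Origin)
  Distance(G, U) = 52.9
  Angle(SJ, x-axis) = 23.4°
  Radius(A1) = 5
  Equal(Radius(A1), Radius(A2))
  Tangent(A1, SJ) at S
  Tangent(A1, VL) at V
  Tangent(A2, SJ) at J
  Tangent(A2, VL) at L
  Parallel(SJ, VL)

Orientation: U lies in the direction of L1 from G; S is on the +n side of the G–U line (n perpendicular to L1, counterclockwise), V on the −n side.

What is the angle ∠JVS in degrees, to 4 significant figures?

79.30°

The slot axis is L1's direction at 23.4°, so u = (cos 23.4°, sin 23.4°) = (0.9178, 0.3971) and n = (−sin 23.4°, cos 23.4°) = (-0.3971, 0.9178). G is at the origin and U lies 52.9 along u from G, so U = 52.9·u = (48.55, 21.01). Tangency of A1 to both parallel lines with radius 5.0 puts S and V at G ± 5.0·n: S = (-1.986, 4.589), V = (1.986, -4.589). Equal radii place J and L the same way about U: J = U + 5.0·n = (46.56, 25.60), L = U − 5.0·n = (50.53, 16.42). Then cos ∠JVS = VJ·VS / (|VJ||VS|), giving 79.30°.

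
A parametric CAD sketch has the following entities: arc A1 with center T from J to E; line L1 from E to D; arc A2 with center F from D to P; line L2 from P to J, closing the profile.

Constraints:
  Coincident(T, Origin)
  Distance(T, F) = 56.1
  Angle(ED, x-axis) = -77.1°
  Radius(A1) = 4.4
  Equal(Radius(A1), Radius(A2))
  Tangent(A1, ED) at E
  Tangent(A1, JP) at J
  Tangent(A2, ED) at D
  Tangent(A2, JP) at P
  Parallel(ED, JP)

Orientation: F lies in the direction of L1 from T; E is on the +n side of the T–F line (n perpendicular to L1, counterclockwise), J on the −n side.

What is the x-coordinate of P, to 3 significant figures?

8.24

The slot axis is L1's direction at -77.1°, so u = (cos -77.1°, sin -77.1°) = (0.223, -0.975) and n = (−sin -77.1°, cos -77.1°) = (0.975, 0.223). T is at the origin and F lies 56.1 along u from T, so F = 56.1·u = (12.5, -54.7). Tangency of A1 to both parallel lines with radius 4.4 puts E and J at T ± 4.4·n: E = (4.29, 0.982), J = (-4.29, -0.982). Equal radii place D and P the same way about F: D = F + 4.4·n = (16.8, -53.7), P = F − 4.4·n = (8.24, -55.7). So P.x = 8.24.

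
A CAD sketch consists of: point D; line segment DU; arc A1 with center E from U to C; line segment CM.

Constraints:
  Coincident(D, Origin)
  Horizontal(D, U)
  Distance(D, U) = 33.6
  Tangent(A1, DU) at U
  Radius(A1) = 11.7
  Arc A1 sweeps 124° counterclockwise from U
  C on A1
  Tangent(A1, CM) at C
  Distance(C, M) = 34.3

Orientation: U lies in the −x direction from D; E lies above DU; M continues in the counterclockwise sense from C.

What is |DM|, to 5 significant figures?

63.520

On A1, U sits at bearing -90° from E; a 124° counterclockwise sweep puts C at bearing 34°, so C = E + 11.7·(cos 34°, sin 34°) = (-23.900, 18.243). A1 meets CM tangentially, so EC is at right angles to CM, so CM runs along (−sin 34°, cos 34°); with |CM| = 34.3, M = (-43.081, 46.679). Then |DM| = |M − D| = 63.520.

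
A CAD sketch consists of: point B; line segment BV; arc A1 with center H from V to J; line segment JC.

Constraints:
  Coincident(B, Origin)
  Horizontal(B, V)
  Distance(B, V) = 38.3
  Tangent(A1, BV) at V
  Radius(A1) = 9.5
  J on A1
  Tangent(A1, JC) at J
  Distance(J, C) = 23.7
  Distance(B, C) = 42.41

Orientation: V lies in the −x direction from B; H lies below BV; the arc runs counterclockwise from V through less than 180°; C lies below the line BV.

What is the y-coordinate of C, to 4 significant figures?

-32.51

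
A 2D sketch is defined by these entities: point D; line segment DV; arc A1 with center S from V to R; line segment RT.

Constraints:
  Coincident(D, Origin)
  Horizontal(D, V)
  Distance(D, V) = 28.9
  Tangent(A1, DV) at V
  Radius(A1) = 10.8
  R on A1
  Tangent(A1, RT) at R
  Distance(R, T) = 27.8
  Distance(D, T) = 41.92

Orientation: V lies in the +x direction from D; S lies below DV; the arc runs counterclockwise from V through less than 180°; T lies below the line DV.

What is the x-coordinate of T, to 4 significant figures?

17.19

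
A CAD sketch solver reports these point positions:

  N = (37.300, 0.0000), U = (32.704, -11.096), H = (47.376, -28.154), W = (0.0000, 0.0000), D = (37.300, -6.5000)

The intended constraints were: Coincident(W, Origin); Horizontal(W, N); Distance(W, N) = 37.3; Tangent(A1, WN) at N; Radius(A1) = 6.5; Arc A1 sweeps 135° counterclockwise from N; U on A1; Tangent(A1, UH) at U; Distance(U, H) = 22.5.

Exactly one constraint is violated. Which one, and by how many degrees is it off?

Tangent(A1, UH) at U — off by 4.30°.

W = (0.00, 0.00) ✓; W.y = 0.00, N.y = 0.00 ✓; |WN| = 37.30 ✓; ∠(DN, NW) = 90.00° ✓; |DN| = 6.500 ✓; bearing(D→U) − bearing(D→N) = 135.0° ✓; |DU| = 6.500 ✓; ∠(DU, UH) = 94.30° ✗; |UH| = 22.50 ✓.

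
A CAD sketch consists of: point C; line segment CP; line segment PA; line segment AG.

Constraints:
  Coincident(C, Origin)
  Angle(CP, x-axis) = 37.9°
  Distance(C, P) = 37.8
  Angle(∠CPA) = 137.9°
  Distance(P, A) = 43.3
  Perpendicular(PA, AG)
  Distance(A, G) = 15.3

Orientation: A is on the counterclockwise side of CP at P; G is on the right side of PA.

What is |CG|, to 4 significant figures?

82.11

∠CPA = 137.9°, so PA runs at 37.9° + (180° − 137.9°) = 80.00° from the x-axis; with |PA| = 43.3, A = P + 43.3·(cos 80.00°, sin 80.00°) = (37.35, 65.86). PA is perpendicular to AG; with |AG| = 15.3 on the right of PA, G = A + 15.3·(0.9848, -0.1736) = (52.41, 63.21). Then |CG| = |G − C| = 82.11.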